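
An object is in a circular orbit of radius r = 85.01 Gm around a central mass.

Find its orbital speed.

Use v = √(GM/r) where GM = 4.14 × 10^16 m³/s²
r = 85.01 Gm = 8.501 × 10^10 m
GM = 4.14 × 10^16 m³/s²
GM/r = (4.14 × 10^16) / (8.501 × 10^10) = 487002 m²/s²
v = √(GM/r) = 697.855 m/s ≈ 697.9 m/s

Final answer: 697.9 m/s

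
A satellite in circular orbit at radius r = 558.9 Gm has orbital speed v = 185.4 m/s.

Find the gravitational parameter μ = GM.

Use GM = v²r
r = 558.9 Gm = 5.589 × 10^11 m
v = 185.4 m/s
v² = 34373.2 m²/s²
GM = v²r = 34373.2 × 5.589 × 10^11 = 1.92112 × 10^16 m³/s²
GM ≈ 1.921 × 10^16 m³/s²

Final answer: GM = 1.921 × 10^16 m³/s²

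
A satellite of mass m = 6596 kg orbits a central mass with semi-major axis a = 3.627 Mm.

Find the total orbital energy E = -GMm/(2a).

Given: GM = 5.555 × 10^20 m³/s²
a = 3.627 Mm = 3.627 × 10^6 m
GM = 5.555 × 10^20 m³/s²
2a = 7.254 × 10^6 m
GMm = 5.555 × 10^20 × 6596 = 3.66408 × 10^24 m³·kg/s²
E = −GMm/(2a) = -5.05111 × 10^17 J ≈ -505.1 PJ

Final answer: -505.1 PJ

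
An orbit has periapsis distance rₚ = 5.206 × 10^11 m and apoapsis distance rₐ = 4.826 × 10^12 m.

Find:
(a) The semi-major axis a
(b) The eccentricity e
rₚ = 5.206 × 10^11 m
rₐ = 4.826 × 10^12 m
(a) a = (rₚ + rₐ)/2 = 2.6733 × 10^12 m ≈ 2.673 × 10^12 m
(b) e = (rₐ − rₚ)/(rₐ + rₚ) = (4.3054 × 10^12) / (5.3466 × 10^12) = 0.805259

Final answer:
(a) a = 2.673 × 10^12 m
(b) e = 0.8053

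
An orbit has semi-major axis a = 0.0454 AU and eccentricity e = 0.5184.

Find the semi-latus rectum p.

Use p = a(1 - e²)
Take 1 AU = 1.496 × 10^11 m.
a = 0.0454 AU = 6.79184 × 10^9 m
e = 0.5184,  e² = 0.268739,  1 − e² = 0.731261
p = a(1 − e²) = 6.79184 × 10^9 m × 0.731261 = 4.96661 × 10^9 m ≈ 0.0332 AU

Final answer: p = 0.0332 AU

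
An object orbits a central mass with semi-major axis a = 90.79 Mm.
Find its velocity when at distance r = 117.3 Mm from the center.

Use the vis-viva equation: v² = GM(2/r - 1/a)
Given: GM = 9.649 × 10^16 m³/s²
a = 90.79 Mm = 9.079 × 10^7 m
r = 117.3 Mm = 1.173 × 10^8 m
GM = 9.649 × 10^16 m³/s²
2/r − 1/a = 1.70503 × 10^-8 − 1.10144 × 10^-8 = 6.03587 × 10^-9 m⁻¹
v² = GM (2/r − 1/a) = 5.82401 × 10^8 m²/s²
v = 24133 m/s ≈ 24.13 km/s

Final answer: 24.13 km/s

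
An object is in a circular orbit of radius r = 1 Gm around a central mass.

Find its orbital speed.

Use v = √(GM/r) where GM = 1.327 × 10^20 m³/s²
r = 1 Gm = 1 × 10^9 m
GM = 1.327 × 10^20 m³/s²
GM/r = (1.327 × 10^20) / (1 × 10^9) = 1.327 × 10^11 m²/s²
v = √(GM/r) = 364280 m/s ≈ 364.3 km/s

Final answer: 364.3 km/s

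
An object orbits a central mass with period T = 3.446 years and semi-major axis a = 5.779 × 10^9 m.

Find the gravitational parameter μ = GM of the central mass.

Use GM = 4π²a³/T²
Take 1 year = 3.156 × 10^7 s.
T = 3.446 years = 1.08756 × 10^8 s
a = 5.779 × 10^9 m
a³ = 1.93 × 10^29 m³
T² = 1.18278 × 10^16 s²
GM = 4π² × (1.93 × 10^29) / (1.18278 × 10^16) = 6.44189 × 10^14 m³/s²
GM ≈ 6.442 × 10^14 m³/s²

Final answer: GM = 6.442 × 10^14 m³/s²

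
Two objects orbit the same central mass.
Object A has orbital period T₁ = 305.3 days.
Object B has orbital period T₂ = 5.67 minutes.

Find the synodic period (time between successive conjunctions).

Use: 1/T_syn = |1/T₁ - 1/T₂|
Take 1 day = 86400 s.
T₁ = 305.3 days = 2.63779 × 10^7 s
T₂ = 5.67 minutes = 340.2 s
1/T₁ = 3.79105 × 10^-8 s⁻¹
1/T₂ = 0.00293945 s⁻¹
|1/T₁ − 1/T₂| = 0.00293941 s⁻¹
T_syn = 1 / |1/T₁ − 1/T₂| = 340.204 s ≈ 5.67 minutes

Final answer: T_syn = 5.67 minutes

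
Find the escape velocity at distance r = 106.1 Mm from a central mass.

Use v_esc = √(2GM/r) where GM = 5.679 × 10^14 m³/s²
r = 106.1 Mm = 1.061 × 10^8 m
GM = 5.679 × 10^14 m³/s²
2GM/r = 2 × (5.679 × 10^14) / (1.061 × 10^8) = 1.0705 × 10^7 m²/s²
v_esc = √(2GM/r) = 3271.85 m/s ≈ 3.272 km/s

Final answer: 3.272 km/s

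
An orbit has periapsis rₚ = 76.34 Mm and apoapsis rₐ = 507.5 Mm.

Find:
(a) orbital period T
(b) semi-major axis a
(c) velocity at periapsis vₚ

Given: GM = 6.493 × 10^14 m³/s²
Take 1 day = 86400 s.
rₚ = 76.34 Mm = 7.634 × 10^7 m
rₐ = 507.5 Mm = 5.075 × 10^8 m
GM = 6.493 × 10^14 m³/s²
a = (rₚ + rₐ)/2 = 2.9192 × 10^8 m
e = (rₐ − rₚ)/(rₐ + rₚ) = (4.3116 × 10^8) / (5.8384 × 10^8) = 0.73849
(a) a³ = 2.48766 × 10^25 m³;  T = 2π √(a³/GM) = 2π × 195737 s = 1.22985 × 10^6 s ≈ 14.23 days
(b) a = 2.9192 × 10^8 m ≈ 291.9 Mm
(c) vₚ² = GM (2/rₚ − 1/a) = 6.493 × 10^14 × (2.61986 × 10^-8 − 3.4256 × 10^-9) = 1.47865 × 10^7 m²/s²;  vₚ = 3845.32 m/s ≈ 3.845 km/s

Final answer:
(a) orbital period T = 14.23 days
(b) semi-major axis a = 291.9 Mm
(c) velocity at periapsis vₚ = 3.845 km/s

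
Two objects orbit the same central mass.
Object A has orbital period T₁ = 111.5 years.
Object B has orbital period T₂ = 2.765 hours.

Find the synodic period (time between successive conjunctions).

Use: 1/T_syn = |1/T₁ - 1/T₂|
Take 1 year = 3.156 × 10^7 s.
T₁ = 111.5 years = 3.51894 × 10^9 s
T₂ = 2.765 hours = 9954 s
1/T₁ = 2.84176 × 10^-10 s⁻¹
1/T₂ = 0.000100462 s⁻¹
|1/T₁ − 1/T₂| = 0.000100462 s⁻¹
T_syn = 1 / |1/T₁ − 1/T₂| = 9954.03 s ≈ 2.765 hours

Final answer: T_syn = 2.765 hours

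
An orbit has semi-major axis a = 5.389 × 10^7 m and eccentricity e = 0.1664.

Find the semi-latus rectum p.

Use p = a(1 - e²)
a = 5.389 × 10^7 m
e = 0.1664,  e² = 0.027689,  1 − e² = 0.972311
p = a(1 − e²) = 5.389 × 10^7 m × 0.972311 = 5.23978 × 10^7 m ≈ 5.24 × 10^7 m

Final answer: p = 5.24 × 10^7 m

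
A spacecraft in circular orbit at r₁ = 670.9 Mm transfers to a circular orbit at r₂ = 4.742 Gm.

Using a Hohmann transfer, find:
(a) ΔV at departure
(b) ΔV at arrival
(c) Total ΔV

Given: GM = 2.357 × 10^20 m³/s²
r₁ = 670.9 Mm = 6.709 × 10^8 m
r₂ = 4.742 Gm = 4.742 × 10^9 m
GM = 2.357 × 10^20 m³/s²
Transfer ellipse: a_t = (r₁ + r₂)/2 = 2.70645 × 10^9 m
Circular speed at r₁: v₁ = √(GM/r₁) = 592722 m/s
Transfer speed at r₁ (periapsis): v₁ₜ = √(GM(2/r₁ − 1/a_t)) = 784570 m/s
(a) ΔV₁ = v₁ₜ − v₁ = 191848 m/s ≈ 191.8 km/s
Circular speed at r₂: v₂ = √(GM/r₂) = 222946 m/s
Transfer speed at r₂ (apoapsis): v₂ₜ = √(GM(2/r₂ − 1/a_t)) = 111001 m/s
(b) ΔV₂ = v₂ − v₂ₜ = 111944 m/s ≈ 111.9 km/s
(c) ΔV_total = ΔV₁ + ΔV₂ = 303793 m/s ≈ 303.8 km/s

Final answer:
(a) ΔV₁ = 191.8 km/s
(b) ΔV₂ = 111.9 km/s
(c) ΔV_total = 303.8 km/s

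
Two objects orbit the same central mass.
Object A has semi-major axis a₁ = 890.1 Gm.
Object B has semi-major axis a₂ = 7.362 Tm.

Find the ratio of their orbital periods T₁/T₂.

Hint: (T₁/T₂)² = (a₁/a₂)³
a₁ = 890.1 Gm = 8.901 × 10^11 m
a₂ = 7.362 Tm = 7.362 × 10^12 m
a₁/a₂ = 0.120905
T₁/T₂ = (a₁/a₂)^(3/2) = (0.120905)^1.5 = 0.0420402

Final answer: T₁/T₂ = 0.04204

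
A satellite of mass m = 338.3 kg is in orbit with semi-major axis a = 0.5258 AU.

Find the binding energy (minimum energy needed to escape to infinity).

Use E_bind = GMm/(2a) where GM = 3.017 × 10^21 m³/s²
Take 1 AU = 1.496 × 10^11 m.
a = 0.5258 AU = 7.86597 × 10^10 m
GM = 3.017 × 10^21 m³/s²
m = 338.3 kg
GMm = 3.017 × 10^21 × 338.3 = 1.02065 × 10^24 m³·kg/s²
2a = 1.57319 × 10^11 m
E_bind = GMm/(2a) = 6.48777 × 10^12 J ≈ 6.488 TJ

Final answer: 6.488 TJ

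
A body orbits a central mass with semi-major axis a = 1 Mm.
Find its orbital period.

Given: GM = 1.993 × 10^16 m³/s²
a = 1 Mm = 1 × 10^6 m
GM = 1.993 × 10^16 m³/s²
a³ = 1 × 10^18 m³
T = 2π √(a³/GM) = 2π √((1 × 10^18) / (1.993 × 10^16)) = 2π × 7.08347 s
T = 44.5068 s ≈ 44.51 seconds

Final answer: 44.51 seconds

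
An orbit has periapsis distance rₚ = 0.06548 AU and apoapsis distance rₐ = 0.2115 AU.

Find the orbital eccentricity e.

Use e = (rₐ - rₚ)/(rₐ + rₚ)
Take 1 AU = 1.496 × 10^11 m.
rₚ = 0.06548 AU = 9.79581 × 10^9 m
rₐ = 0.2115 AU = 3.16404 × 10^10 m
rₐ − rₚ = 2.18446 × 10^10 m
rₐ + rₚ = 4.14362 × 10^10 m
e = (rₐ − rₚ)/(rₐ + rₚ) = 0.527186

Final answer: e = 0.5272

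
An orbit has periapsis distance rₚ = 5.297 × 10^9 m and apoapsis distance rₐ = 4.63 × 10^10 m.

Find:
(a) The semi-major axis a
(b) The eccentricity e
rₚ = 5.297 × 10^9 m
rₐ = 4.63 × 10^10 m
(a) a = (rₚ + rₐ)/2 = 2.57985 × 10^10 m ≈ 2.58 × 10^10 m
(b) e = (rₐ − rₚ)/(rₐ + rₚ) = (4.1003 × 10^10) / (5.1597 × 10^10) = 0.794678

Final answer:
(a) a = 2.58 × 10^10 m
(b) e = 0.7947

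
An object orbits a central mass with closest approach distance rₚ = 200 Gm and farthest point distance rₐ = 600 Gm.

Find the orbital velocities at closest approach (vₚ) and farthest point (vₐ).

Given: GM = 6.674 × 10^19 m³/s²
rₚ = 200 Gm = 2 × 10^11 m
rₐ = 600 Gm = 6 × 10^11 m
GM = 6.674 × 10^19 m³/s²
a = (rₚ + rₐ)/2 = 4 × 10^11 m
Vis-viva: v² = GM (2/r − 1/a)
vₚ² = 6.674 × 10^19 × (1 × 10^-11 − 2.5 × 10^-12) = 5.0055 × 10^8 m²/s²
vₚ = 22373 m/s ≈ 22.37 km/s
vₐ² = 6.674 × 10^19 × (3.33333 × 10^-12 − 2.5 × 10^-12) = 5.56167 × 10^7 m²/s²
vₐ = 7457.66 m/s ≈ 7.458 km/s

Final answer: vₚ = 22.37 km/s, vₐ = 7.458 km/s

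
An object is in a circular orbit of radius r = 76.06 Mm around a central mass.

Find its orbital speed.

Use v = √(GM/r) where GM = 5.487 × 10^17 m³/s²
r = 76.06 Mm = 7.606 × 10^7 m
GM = 5.487 × 10^17 m³/s²
GM/r = (5.487 × 10^17) / (7.606 × 10^7) = 7.21404 × 10^9 m²/s²
v = √(GM/r) = 84935.5 m/s ≈ 84.94 km/s

Final answer: 84.94 km/s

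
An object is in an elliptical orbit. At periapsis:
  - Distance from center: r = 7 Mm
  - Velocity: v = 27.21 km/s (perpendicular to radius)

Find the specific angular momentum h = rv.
r = 7 Mm = 7 × 10^6 m
v = 27.21 km/s = 27210 m/s
h = rv = 7 × 10^6 × 27210 = 1.9047 × 10^11 m²/s ≈ 1.905 × 10^11 m²/s

Final answer: h = 1.905 × 10^11 m²/s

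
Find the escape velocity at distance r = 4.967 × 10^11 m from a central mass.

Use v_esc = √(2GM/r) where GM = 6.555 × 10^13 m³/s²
r = 4.967 × 10^11 m
GM = 6.555 × 10^13 m³/s²
2GM/r = 2 × (6.555 × 10^13) / (4.967 × 10^11) = 263.942 m²/s²
v_esc = √(2GM/r) = 16.2463 m/s ≈ 16.25 m/s

Final answer: 16.25 m/s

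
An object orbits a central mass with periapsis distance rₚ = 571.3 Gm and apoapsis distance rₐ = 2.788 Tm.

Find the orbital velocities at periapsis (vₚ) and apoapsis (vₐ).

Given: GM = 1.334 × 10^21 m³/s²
rₚ = 571.3 Gm = 5.713 × 10^11 m
rₐ = 2.788 Tm = 2.788 × 10^12 m
GM = 1.334 × 10^21 m³/s²
a = (rₚ + rₐ)/2 = 1.67965 × 10^12 m
Vis-viva: v² = GM (2/r − 1/a)
vₚ² = 1.334 × 10^21 × (3.50079 × 10^-12 − 5.95362 × 10^-13) = 3.87584 × 10^9 m²/s²
vₚ = 62256.2 m/s ≈ 62.26 km/s
vₐ² = 1.334 × 10^21 × (7.1736 × 10^-13 − 5.95362 × 10^-13) = 1.62745 × 10^8 m²/s²
vₐ = 12757.2 m/s ≈ 12.76 km/s

Final answer: vₚ = 62.26 km/s, vₐ = 12.76 km/s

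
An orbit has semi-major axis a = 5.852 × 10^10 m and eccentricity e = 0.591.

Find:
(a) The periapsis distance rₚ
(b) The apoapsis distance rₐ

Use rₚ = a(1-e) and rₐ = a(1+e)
a = 5.852 × 10^10 m
e = 0.591:  1 − e = 0.409,  1 + e = 1.591
(a) rₚ = a(1 − e) = 5.852 × 10^10 m × 0.409 = 2.39347 × 10^10 m ≈ 2.393 × 10^10 m
(b) rₐ = a(1 + e) = 5.852 × 10^10 m × 1.591 = 9.31053 × 10^10 m ≈ 9.311 × 10^10 m

Final answer:
(a) rₚ = 2.393 × 10^10 m
(b) rₐ = 9.311 × 10^10 m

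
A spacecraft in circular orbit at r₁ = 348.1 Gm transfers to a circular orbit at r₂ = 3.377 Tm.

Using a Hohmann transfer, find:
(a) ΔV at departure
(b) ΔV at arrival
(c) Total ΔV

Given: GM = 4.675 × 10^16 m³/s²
r₁ = 348.1 Gm = 3.481 × 10^11 m
r₂ = 3.377 Tm = 3.377 × 10^12 m
GM = 4.675 × 10^16 m³/s²
Transfer ellipse: a_t = (r₁ + r₂)/2 = 1.86255 × 10^12 m
Circular speed at r₁: v₁ = √(GM/r₁) = 366.47 m/s
Transfer speed at r₁ (periapsis): v₁ₜ = √(GM(2/r₁ − 1/a_t)) = 493.458 m/s
(a) ΔV₁ = v₁ₜ − v₁ = 126.988 m/s ≈ 127 m/s
Circular speed at r₂: v₂ = √(GM/r₂) = 117.659 m/s
Transfer speed at r₂ (apoapsis): v₂ₜ = √(GM(2/r₂ − 1/a_t)) = 50.8655 m/s
(b) ΔV₂ = v₂ − v₂ₜ = 66.7935 m/s ≈ 66.79 m/s
(c) ΔV_total = ΔV₁ + ΔV₂ = 193.781 m/s ≈ 193.8 m/s

Final answer:
(a) ΔV₁ = 127 m/s
(b) ΔV₂ = 66.79 m/s
(c) ΔV_total = 193.8 m/s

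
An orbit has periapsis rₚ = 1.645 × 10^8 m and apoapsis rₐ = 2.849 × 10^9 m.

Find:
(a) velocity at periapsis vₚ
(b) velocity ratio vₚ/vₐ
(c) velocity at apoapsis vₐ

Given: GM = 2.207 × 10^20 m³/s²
rₚ = 1.645 × 10^8 m
rₐ = 2.849 × 10^9 m
GM = 2.207 × 10^20 m³/s²
a = (rₚ + rₐ)/2 = 1.50675 × 10^9 m
e = (rₐ − rₚ)/(rₐ + rₚ) = (2.6845 × 10^9) / (3.0135 × 10^9) = 0.890825
(a) vₚ² = GM (2/rₚ − 1/a) = 2.207 × 10^20 × (1.21581 × 10^-8 − 6.6368 × 10^-10) = 2.53681 × 10^12 m²/s²;  vₚ = 1.59274 × 10^6 m/s ≈ 1593 km/s
(b) vₚ/vₐ = rₐ/rₚ (angular momentum) = (2.849 × 10^9) / (1.645 × 10^8) = 17.3191 ≈ 17.32
(c) vₐ² = GM (2/rₐ − 1/a) = 2.207 × 10^20 × (7.02001 × 10^-10 − 6.6368 × 10^-10) = 8.45736 × 10^9 m²/s²;  vₐ = 91963.9 m/s ≈ 91.96 km/s

Final answer:
(a) velocity at periapsis vₚ = 1593 km/s
(b) velocity ratio vₚ/vₐ = 17.32
(c) velocity at apoapsis vₐ = 91.96 km/s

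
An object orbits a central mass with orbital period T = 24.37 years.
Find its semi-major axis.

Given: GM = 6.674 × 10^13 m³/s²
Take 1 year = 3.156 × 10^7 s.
T = 24.37 years = 7.69117 × 10^8 s
GM = 6.674 × 10^13 m³/s²
Kepler's third law: a³ = GM T² / (4π²)
T² = 5.91541 × 10^17 s²
a³ = (6.674 × 10^13) × (5.91541 × 10^17) / (4π²) = 1.00003 × 10^30 m³
a = (a³)^(1/3) = 1.00001 × 10^10 m ≈ 10 Gm

Final answer: 10 Gm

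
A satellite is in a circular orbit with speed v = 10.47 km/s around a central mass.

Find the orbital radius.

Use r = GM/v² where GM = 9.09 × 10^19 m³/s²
v = 10.47 km/s = 10470 m/s
GM = 9.09 × 10^19 m³/s²
v² = 1.09621 × 10^8 m²/s²
r = GM/v² = (9.09 × 10^19) / (1.09621 × 10^8) = 8.29221 × 10^11 m ≈ 829.2 Gm

Final answer: 829.2 Gm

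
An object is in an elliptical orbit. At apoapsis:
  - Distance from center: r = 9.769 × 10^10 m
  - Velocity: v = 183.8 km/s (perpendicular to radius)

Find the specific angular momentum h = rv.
r = 9.769 × 10^10 m
v = 183.8 km/s = 183800 m/s
h = rv = 9.769 × 10^10 × 183800 = 1.79554 × 10^16 m²/s ≈ 1.796 × 10^16 m²/s

Final answer: h = 1.796 × 10^16 m²/s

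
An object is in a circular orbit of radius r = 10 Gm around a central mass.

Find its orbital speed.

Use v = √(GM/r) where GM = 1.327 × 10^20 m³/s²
r = 10 Gm = 1 × 10^10 m
GM = 1.327 × 10^20 m³/s²
GM/r = (1.327 × 10^20) / (1 × 10^10) = 1.327 × 10^10 m²/s²
v = √(GM/r) = 115195 m/s ≈ 115.2 km/s

Final answer: 115.2 km/s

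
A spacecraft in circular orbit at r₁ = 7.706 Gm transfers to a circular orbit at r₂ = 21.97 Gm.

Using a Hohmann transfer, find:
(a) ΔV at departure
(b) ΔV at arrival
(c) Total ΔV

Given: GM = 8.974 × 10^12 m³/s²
r₁ = 7.706 Gm = 7.706 × 10^9 m
r₂ = 21.97 Gm = 2.197 × 10^10 m
GM = 8.974 × 10^12 m³/s²
Transfer ellipse: a_t = (r₁ + r₂)/2 = 1.4838 × 10^10 m
Circular speed at r₁: v₁ = √(GM/r₁) = 34.1255 m/s
Transfer speed at r₁ (periapsis): v₁ₜ = √(GM(2/r₁ − 1/a_t)) = 41.5246 m/s
(a) ΔV₁ = v₁ₜ − v₁ = 7.39918 m/s ≈ 7.399 m/s
Circular speed at r₂: v₂ = √(GM/r₂) = 20.2105 m/s
Transfer speed at r₂ (apoapsis): v₂ₜ = √(GM(2/r₂ − 1/a_t)) = 14.5648 m/s
(b) ΔV₂ = v₂ − v₂ₜ = 5.64573 m/s ≈ 5.646 m/s
(c) ΔV_total = ΔV₁ + ΔV₂ = 13.0449 m/s ≈ 13.04 m/s

Final answer:
(a) ΔV₁ = 7.399 m/s
(b) ΔV₂ = 5.646 m/s
(c) ΔV_total = 13.04 m/s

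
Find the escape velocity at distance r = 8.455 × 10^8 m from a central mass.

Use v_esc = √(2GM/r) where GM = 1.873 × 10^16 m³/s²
r = 8.455 × 10^8 m
GM = 1.873 × 10^16 m³/s²
2GM/r = 2 × (1.873 × 10^16) / (8.455 × 10^8) = 4.43051 × 10^7 m²/s²
v_esc = √(2GM/r) = 6656.21 m/s ≈ 6.656 km/s

Final answer: 6.656 km/s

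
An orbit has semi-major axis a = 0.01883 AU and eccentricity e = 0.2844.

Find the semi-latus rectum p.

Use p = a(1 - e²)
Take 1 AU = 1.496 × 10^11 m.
a = 0.01883 AU = 2.81697 × 10^9 m
e = 0.2844,  e² = 0.0808834,  1 − e² = 0.919117
p = a(1 − e²) = 2.81697 × 10^9 m × 0.919117 = 2.58912 × 10^9 m ≈ 0.01731 AU

Final answer: p = 0.01731 AU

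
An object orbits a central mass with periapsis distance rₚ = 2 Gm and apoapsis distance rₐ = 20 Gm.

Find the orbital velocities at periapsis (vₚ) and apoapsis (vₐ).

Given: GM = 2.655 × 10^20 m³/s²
rₚ = 2 Gm = 2 × 10^9 m
rₐ = 20 Gm = 2 × 10^10 m
GM = 2.655 × 10^20 m³/s²
a = (rₚ + rₐ)/2 = 1.1 × 10^10 m
Vis-viva: v² = GM (2/r − 1/a)
vₚ² = 2.655 × 10^20 × (1 × 10^-9 − 9.09091 × 10^-11) = 2.41364 × 10^11 m²/s²
vₚ = 491288 m/s ≈ 491.3 km/s
vₐ² = 2.655 × 10^20 × (1 × 10^-10 − 9.09091 × 10^-11) = 2.41364 × 10^9 m²/s²
vₐ = 49128.8 m/s ≈ 49.13 km/s

Final answer: vₚ = 491.3 km/s, vₐ = 49.13 km/s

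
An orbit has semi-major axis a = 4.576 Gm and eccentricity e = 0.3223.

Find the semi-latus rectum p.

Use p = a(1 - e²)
a = 4.576 Gm = 4.576 × 10^9 m
e = 0.3223,  e² = 0.103877,  1 − e² = 0.896123
p = a(1 − e²) = 4.576 × 10^9 m × 0.896123 = 4.10066 × 10^9 m ≈ 4.101 Gm

Final answer: p = 4.101 Gm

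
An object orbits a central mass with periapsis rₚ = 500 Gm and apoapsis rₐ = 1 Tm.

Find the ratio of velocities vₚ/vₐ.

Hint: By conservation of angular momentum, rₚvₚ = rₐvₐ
rₚ = 500 Gm = 5 × 10^11 m
rₐ = 1 Tm = 1 × 10^12 m
rₚvₚ = rₐvₐ  ⇒  vₚ/vₐ = rₐ/rₚ
vₚ/vₐ = (1 × 10^12) / (5 × 10^11) = 2

Final answer: vₚ/vₐ = 2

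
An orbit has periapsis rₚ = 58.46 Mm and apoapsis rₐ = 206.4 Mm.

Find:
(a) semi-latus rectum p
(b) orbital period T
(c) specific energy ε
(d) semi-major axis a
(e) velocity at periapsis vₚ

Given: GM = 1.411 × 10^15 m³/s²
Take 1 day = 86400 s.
rₚ = 58.46 Mm = 5.846 × 10^7 m
rₐ = 206.4 Mm = 2.064 × 10^8 m
GM = 1.411 × 10^15 m³/s²
a = (rₚ + rₐ)/2 = 1.3243 × 10^8 m
e = (rₐ − rₚ)/(rₐ + rₚ) = (1.4794 × 10^8) / (2.6486 × 10^8) = 0.558559
(a) 1 − e² = 0.688012;  p = a(1 − e²) = 1.3243 × 10^8 × 0.688012 = 9.11134 × 10^7 m ≈ 91.11 Mm
(b) a³ = 2.32252 × 10^24 m³;  T = 2π √(a³/GM) = 2π × 40571 s = 254915 s ≈ 2.95 days
(c) 2a = 2.6486 × 10^8 m;  ε = −GM/(2a) = -5.32734 × 10^6 J/kg ≈ -5.327 MJ/kg
(d) a = 1.3243 × 10^8 m ≈ 132.4 Mm
(e) vₚ² = GM (2/rₚ − 1/a) = 1.411 × 10^15 × (3.42114 × 10^-8 − 7.55116 × 10^-9) = 3.76176 × 10^7 m²/s²;  vₚ = 6133.32 m/s ≈ 6.133 km/s

Final answer:
(a) semi-latus rectum p = 91.11 Mm
(b) orbital period T = 2.95 days
(c) specific energy ε = -5.327 MJ/kg
(d) semi-major axis a = 132.4 Mm
(e) velocity at periapsis vₚ = 6.133 km/s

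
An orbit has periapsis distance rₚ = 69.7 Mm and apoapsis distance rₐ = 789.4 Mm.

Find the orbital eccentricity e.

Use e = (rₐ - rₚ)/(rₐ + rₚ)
rₚ = 69.7 Mm = 6.97 × 10^7 m
rₐ = 789.4 Mm = 7.894 × 10^8 m
rₐ − rₚ = 7.197 × 10^8 m
rₐ + rₚ = 8.591 × 10^8 m
e = (rₐ − rₚ)/(rₐ + rₚ) = 0.837737

Final answer: e = 0.8377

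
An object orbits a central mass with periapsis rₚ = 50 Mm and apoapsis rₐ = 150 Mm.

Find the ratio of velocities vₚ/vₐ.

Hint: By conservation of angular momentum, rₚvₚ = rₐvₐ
rₚ = 50 Mm = 5 × 10^7 m
rₐ = 150 Mm = 1.5 × 10^8 m
rₚvₚ = rₐvₐ  ⇒  vₚ/vₐ = rₐ/rₚ
vₚ/vₐ = (1.5 × 10^8) / (5 × 10^7) = 3

Final answer: vₚ/vₐ = 3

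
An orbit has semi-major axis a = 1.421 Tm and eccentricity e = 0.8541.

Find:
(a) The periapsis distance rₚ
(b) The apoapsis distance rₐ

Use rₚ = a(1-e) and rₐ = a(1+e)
a = 1.421 Tm = 1.421 × 10^12 m
e = 0.8541:  1 − e = 0.1459,  1 + e = 1.8541
(a) rₚ = a(1 − e) = 1.421 × 10^12 m × 0.1459 = 2.07324 × 10^11 m ≈ 207.3 Gm
(b) rₐ = a(1 + e) = 1.421 × 10^12 m × 1.8541 = 2.63468 × 10^12 m ≈ 2.635 Tm

Final answer:
(a) rₚ = 207.3 Gm
(b) rₐ = 2.635 Tm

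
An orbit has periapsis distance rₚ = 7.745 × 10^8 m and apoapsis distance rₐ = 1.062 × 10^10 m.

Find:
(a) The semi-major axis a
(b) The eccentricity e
rₚ = 7.745 × 10^8 m
rₐ = 1.062 × 10^10 m
(a) a = (rₚ + rₐ)/2 = 5.69725 × 10^9 m ≈ 5.697 × 10^9 m
(b) e = (rₐ − rₚ)/(rₐ + rₚ) = (9.8455 × 10^9) / (1.13945 × 10^10) = 0.864057

Final answer:
(a) a = 5.697 × 10^9 m
(b) e = 0.8641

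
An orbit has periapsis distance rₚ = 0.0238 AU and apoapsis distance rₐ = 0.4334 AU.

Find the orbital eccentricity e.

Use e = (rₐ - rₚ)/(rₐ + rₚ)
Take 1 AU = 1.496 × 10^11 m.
rₚ = 0.0238 AU = 3.56048 × 10^9 m
rₐ = 0.4334 AU = 6.48366 × 10^10 m
rₐ − rₚ = 6.12762 × 10^10 m
rₐ + rₚ = 6.83971 × 10^10 m
e = (rₐ − rₚ)/(rₐ + rₚ) = 0.895888

Final answer: e = 0.8959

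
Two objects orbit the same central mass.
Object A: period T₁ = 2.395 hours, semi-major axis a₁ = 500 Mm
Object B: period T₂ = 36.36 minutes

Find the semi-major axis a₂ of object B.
T₁ = 2.395 hours = 8622 s
T₂ = 36.36 minutes = 2181.6 s
a₁ = 500 Mm = 5 × 10^8 m
Kepler's third law: (T₂/T₁)² = (a₂/a₁)³  ⇒  a₂ = a₁ (T₂/T₁)^(2/3)
T₂/T₁ = 0.253027
(T₂/T₁)^(2/3) = 0.400047
a₂ = 5 × 10^8 m × 0.400047 = 2.00024 × 10^8 m ≈ 200 Mm

Final answer: a₂ = 200 Mm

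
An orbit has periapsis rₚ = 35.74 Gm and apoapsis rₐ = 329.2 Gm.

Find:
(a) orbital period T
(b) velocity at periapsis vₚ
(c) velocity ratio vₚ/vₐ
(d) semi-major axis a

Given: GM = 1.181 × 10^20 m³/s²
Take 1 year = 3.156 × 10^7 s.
rₚ = 35.74 Gm = 3.574 × 10^10 m
rₐ = 329.2 Gm = 3.292 × 10^11 m
GM = 1.181 × 10^20 m³/s²
a = (rₚ + rₐ)/2 = 1.8247 × 10^11 m
e = (rₐ − rₚ)/(rₐ + rₚ) = (2.9346 × 10^11) / (3.6494 × 10^11) = 0.804132
(a) a³ = 6.07539 × 10^33 m³;  T = 2π √(a³/GM) = 2π × 7.17236 × 10^6 s = 4.50653 × 10^7 s ≈ 1.428 years
(b) vₚ² = GM (2/rₚ − 1/a) = 1.181 × 10^20 × (5.59597 × 10^-11 − 5.48035 × 10^-12) = 5.96161 × 10^9 m²/s²;  vₚ = 77211.5 m/s ≈ 77.21 km/s
(c) vₚ/vₐ = rₐ/rₚ (angular momentum) = (3.292 × 10^11) / (3.574 × 10^10) = 9.21097 ≈ 9.211
(d) a = 1.8247 × 10^11 m ≈ 182.5 Gm

Final answer:
(a) orbital period T = 1.428 years
(b) velocity at periapsis vₚ = 77.21 km/s
(c) velocity ratio vₚ/vₐ = 9.211
(d) semi-major axis a = 182.5 Gm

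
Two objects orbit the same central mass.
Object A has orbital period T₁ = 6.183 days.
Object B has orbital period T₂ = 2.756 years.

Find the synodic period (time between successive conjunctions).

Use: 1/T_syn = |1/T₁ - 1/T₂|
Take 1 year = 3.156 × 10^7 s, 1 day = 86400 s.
T₁ = 6.183 days = 534211 s
T₂ = 2.756 years = 8.69794 × 10^7 s
1/T₁ = 1.87192 × 10^-6 s⁻¹
1/T₂ = 1.1497 × 10^-8 s⁻¹
|1/T₁ − 1/T₂| = 1.86042 × 10^-6 s⁻¹
T_syn = 1 / |1/T₁ − 1/T₂| = 537513 s ≈ 6.221 days

Final answer: T_syn = 6.221 days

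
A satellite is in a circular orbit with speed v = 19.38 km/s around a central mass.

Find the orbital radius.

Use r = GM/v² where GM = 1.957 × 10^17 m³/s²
v = 19.38 km/s = 19380 m/s
GM = 1.957 × 10^17 m³/s²
v² = 3.75584 × 10^8 m²/s²
r = GM/v² = (1.957 × 10^17) / (3.75584 × 10^8) = 5.21055 × 10^8 m ≈ 5.211 × 10^8 m

Final answer: 5.211 × 10^8 m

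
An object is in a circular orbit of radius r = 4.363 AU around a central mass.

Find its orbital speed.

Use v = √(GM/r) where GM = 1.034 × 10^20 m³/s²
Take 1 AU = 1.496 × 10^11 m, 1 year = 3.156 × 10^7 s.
r = 4.363 AU = 6.52705 × 10^11 m
GM = 1.034 × 10^20 m³/s²
GM/r = (1.034 × 10^20) / (6.52705 × 10^11) = 1.58418 × 10^8 m²/s²
v = √(GM/r) = 12586.4 m/s ≈ 2.655 AU/year

Final answer: 2.655 AU/year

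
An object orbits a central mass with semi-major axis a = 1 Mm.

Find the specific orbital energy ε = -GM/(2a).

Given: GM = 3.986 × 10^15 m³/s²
a = 1 Mm = 1 × 10^6 m
GM = 3.986 × 10^15 m³/s²
2a = 2 × 10^6 m
ε = −GM/(2a) = -1.993 × 10^9 J/kg ≈ -1.993 GJ/kg

Final answer: -1.993 GJ/kg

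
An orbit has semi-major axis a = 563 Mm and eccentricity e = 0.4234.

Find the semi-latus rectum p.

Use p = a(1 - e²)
a = 563 Mm = 5.63 × 10^8 m
e = 0.4234,  e² = 0.179268,  1 − e² = 0.820732
p = a(1 − e²) = 5.63 × 10^8 m × 0.820732 = 4.62072 × 10^8 m ≈ 462.1 Mm

Final answer: p = 462.1 Mm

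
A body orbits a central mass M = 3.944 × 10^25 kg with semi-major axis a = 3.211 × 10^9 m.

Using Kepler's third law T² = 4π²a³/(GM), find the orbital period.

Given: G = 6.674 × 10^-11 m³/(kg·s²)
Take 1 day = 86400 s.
M = 3.944 × 10^25 kg
GM = G × M = 6.674 × 10^-11 × 3.944 × 10^25 = 2.63223 × 10^15 m³/s²
a = 3.211 × 10^9 m
a³ = 3.31071 × 10^28 m³
T = 2π √(a³/GM) = 2π √((3.31071 × 10^28) / (2.63223 × 10^15)) = 2π × 3.54649 × 10^6 s
T = 2.22833 × 10^7 s ≈ 257.9 days

Final answer: 257.9 days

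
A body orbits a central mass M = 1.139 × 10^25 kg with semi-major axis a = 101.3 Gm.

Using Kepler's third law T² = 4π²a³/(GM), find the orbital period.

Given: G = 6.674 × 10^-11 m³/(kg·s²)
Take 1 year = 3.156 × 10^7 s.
M = 1.139 × 10^25 kg
GM = G × M = 6.674 × 10^-11 × 1.139 × 10^25 = 7.60169 × 10^14 m³/s²
a = 101.3 Gm = 1.013 × 10^11 m
a³ = 1.03951 × 10^33 m³
T = 2π √(a³/GM) = 2π √((1.03951 × 10^33) / (7.60169 × 10^14)) = 2π × 1.16939 × 10^9 s
T = 7.34749 × 10^9 s ≈ 232.8 years

Final answer: 232.8 years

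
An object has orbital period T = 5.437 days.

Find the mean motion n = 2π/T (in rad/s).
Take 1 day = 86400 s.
T = 5.437 days = 469757 s
n = 2π / 469757 s = 1.33754 × 10^-5 rad/s ≈ 1.338 × 10^-5 rad/s

Final answer: n = 1.338 × 10^-5 rad/s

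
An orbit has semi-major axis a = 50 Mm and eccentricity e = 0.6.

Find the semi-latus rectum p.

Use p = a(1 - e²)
a = 50 Mm = 5 × 10^7 m
e = 0.6,  e² = 0.36,  1 − e² = 0.64
p = a(1 − e²) = 5 × 10^7 m × 0.64 = 3.2 × 10^7 m ≈ 32 Mm

Final answer: p = 32 Mm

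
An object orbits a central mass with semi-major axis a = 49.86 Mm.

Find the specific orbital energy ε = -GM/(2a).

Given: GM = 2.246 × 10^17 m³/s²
a = 49.86 Mm = 4.986 × 10^7 m
GM = 2.246 × 10^17 m³/s²
2a = 9.972 × 10^7 m
ε = −GM/(2a) = -2.25231 × 10^9 J/kg ≈ -2.252 GJ/kg

Final answer: -2.252 GJ/kg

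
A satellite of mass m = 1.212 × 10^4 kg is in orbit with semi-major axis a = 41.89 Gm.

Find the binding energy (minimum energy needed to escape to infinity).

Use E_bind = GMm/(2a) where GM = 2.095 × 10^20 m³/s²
a = 41.89 Gm = 4.189 × 10^10 m
GM = 2.095 × 10^20 m³/s²
m = 1.212 × 10^4 kg
GMm = 2.095 × 10^20 × 12120 = 2.53914 × 10^24 m³·kg/s²
2a = 8.378 × 10^10 m
E_bind = GMm/(2a) = 3.03072 × 10^13 J ≈ 30.31 TJ

Final answer: 30.31 TJ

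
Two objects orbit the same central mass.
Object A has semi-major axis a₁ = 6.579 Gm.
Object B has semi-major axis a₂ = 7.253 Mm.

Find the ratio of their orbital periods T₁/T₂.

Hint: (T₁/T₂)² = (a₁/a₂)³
a₁ = 6.579 Gm = 6.579 × 10^9 m
a₂ = 7.253 Mm = 7.253 × 10^6 m
a₁/a₂ = 907.073
T₁/T₂ = (a₁/a₂)^(3/2) = (907.073)^1.5 = 27318.9

Final answer: T₁/T₂ = 2.732 × 10^4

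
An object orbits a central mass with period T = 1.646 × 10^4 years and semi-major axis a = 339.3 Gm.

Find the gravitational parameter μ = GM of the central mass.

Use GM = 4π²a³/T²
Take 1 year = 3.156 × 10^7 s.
T = 1.646 × 10^4 years = 5.19478 × 10^11 s
a = 339.3 Gm = 3.393 × 10^11 m
a³ = 3.90617 × 10^34 m³
T² = 2.69857 × 10^23 s²
GM = 4π² × (3.90617 × 10^34) / (2.69857 × 10^23) = 5.71449 × 10^12 m³/s²
GM ≈ 5.714 × 10^12 m³/s²

Final answer: GM = 5.714 × 10^12 m³/s²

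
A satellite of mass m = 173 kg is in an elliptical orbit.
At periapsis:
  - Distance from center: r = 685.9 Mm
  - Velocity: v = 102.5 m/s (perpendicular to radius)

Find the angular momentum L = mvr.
r = 685.9 Mm = 6.859 × 10^8 m
v = 102.5 m/s
vr = 102.5 × 6.859 × 10^8 = 7.03048 × 10^10 m²/s
L = m × vr = 173 × 7.03048 × 10^10 = 1.21627 × 10^13 kg·m²/s ≈ 1.216 × 10^13 kg·m²/s

Final answer: L = 1.216 × 10^13 kg·m²/s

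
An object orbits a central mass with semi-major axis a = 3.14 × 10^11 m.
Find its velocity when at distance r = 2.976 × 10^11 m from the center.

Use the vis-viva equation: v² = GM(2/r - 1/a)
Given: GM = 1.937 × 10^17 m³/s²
a = 3.14 × 10^11 m
r = 2.976 × 10^11 m
GM = 1.937 × 10^17 m³/s²
2/r − 1/a = 6.72043 × 10^-12 − 3.18471 × 10^-12 = 3.53572 × 10^-12 m⁻¹
v² = GM (2/r − 1/a) = 684868 m²/s²
v = 827.568 m/s ≈ 827.6 m/s

Final answer: 827.6 m/s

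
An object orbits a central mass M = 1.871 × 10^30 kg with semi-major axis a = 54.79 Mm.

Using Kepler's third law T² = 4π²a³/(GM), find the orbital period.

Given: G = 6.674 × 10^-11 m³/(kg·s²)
M = 1.871 × 10^30 kg
GM = G × M = 6.674 × 10^-11 × 1.871 × 10^30 = 1.24871 × 10^20 m³/s²
a = 54.79 Mm = 5.479 × 10^7 m
a³ = 1.64477 × 10^23 m³
T = 2π √(a³/GM) = 2π √((1.64477 × 10^23) / (1.24871 × 10^20)) = 2π × 36.2929 s
T = 228.035 s ≈ 3.801 minutes

Final answer: 3.801 minutes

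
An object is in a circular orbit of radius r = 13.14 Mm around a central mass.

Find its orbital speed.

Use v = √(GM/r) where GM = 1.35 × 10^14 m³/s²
r = 13.14 Mm = 1.314 × 10^7 m
GM = 1.35 × 10^14 m³/s²
GM/r = (1.35 × 10^14) / (1.314 × 10^7) = 1.0274 × 10^7 m²/s²
v = √(GM/r) = 3205.3 m/s ≈ 3.205 km/s

Final answer: 3.205 km/s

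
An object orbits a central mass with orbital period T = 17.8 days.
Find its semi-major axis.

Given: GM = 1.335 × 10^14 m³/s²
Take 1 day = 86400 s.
T = 17.8 days = 1.53792 × 10^6 s
GM = 1.335 × 10^14 m³/s²
Kepler's third law: a³ = GM T² / (4π²)
T² = 2.3652 × 10^12 s²
a³ = (1.335 × 10^14) × (2.3652 × 10^12) / (4π²) = 7.99814 × 10^24 m³
a = (a³)^(1/3) = 1.99985 × 10^8 m ≈ 200 Mm

Final answer: 200 Mm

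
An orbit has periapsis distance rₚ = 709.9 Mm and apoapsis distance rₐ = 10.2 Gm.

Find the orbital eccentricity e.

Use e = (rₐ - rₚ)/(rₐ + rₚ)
rₚ = 709.9 Mm = 7.099 × 10^8 m
rₐ = 10.2 Gm = 1.02 × 10^10 m
rₐ − rₚ = 9.4901 × 10^9 m
rₐ + rₚ = 1.09099 × 10^10 m
e = (rₐ − rₚ)/(rₐ + rₚ) = 0.869861

Final answer: e = 0.8699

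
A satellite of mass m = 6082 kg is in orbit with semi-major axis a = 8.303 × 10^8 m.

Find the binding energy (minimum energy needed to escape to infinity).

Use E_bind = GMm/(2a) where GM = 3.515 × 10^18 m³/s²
a = 8.303 × 10^8 m
GM = 3.515 × 10^18 m³/s²
m = 6082 kg
GMm = 3.515 × 10^18 × 6082 = 2.13782 × 10^22 m³·kg/s²
2a = 1.6606 × 10^9 m
E_bind = GMm/(2a) = 1.28738 × 10^13 J ≈ 12.87 TJ

Final answer: 12.87 TJ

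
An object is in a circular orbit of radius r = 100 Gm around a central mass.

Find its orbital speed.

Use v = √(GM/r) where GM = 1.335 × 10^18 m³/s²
r = 100 Gm = 1 × 10^11 m
GM = 1.335 × 10^18 m³/s²
GM/r = (1.335 × 10^18) / (1 × 10^11) = 1.335 × 10^7 m²/s²
v = √(GM/r) = 3653.77 m/s ≈ 3.654 km/s

Final answer: 3.654 km/s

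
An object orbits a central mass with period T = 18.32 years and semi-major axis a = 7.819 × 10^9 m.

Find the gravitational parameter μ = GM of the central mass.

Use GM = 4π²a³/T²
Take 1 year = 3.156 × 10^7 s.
T = 18.32 years = 5.78179 × 10^8 s
a = 7.819 × 10^9 m
a³ = 4.78028 × 10^29 m³
T² = 3.34291 × 10^17 s²
GM = 4π² × (4.78028 × 10^29) / (3.34291 × 10^17) = 5.64532 × 10^13 m³/s²
GM ≈ 5.645 × 10^13 m³/s²

Final answer: GM = 5.645 × 10^13 m³/s²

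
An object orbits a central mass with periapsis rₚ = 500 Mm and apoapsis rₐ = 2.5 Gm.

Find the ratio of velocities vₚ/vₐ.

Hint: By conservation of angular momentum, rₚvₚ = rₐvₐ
rₚ = 500 Mm = 5 × 10^8 m
rₐ = 2.5 Gm = 2.5 × 10^9 m
rₚvₚ = rₐvₐ  ⇒  vₚ/vₐ = rₐ/rₚ
vₚ/vₐ = (2.5 × 10^9) / (5 × 10^8) = 5

Final answer: vₚ/vₐ = 5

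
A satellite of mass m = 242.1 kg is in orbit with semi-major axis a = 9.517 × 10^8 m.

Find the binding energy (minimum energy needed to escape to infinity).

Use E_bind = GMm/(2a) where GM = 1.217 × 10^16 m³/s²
a = 9.517 × 10^8 m
GM = 1.217 × 10^16 m³/s²
m = 242.1 kg
GMm = 1.217 × 10^16 × 242.1 = 2.94636 × 10^18 m³·kg/s²
2a = 1.9034 × 10^9 m
E_bind = GMm/(2a) = 1.54794 × 10^9 J ≈ 1.548 GJ

Final answer: 1.548 GJ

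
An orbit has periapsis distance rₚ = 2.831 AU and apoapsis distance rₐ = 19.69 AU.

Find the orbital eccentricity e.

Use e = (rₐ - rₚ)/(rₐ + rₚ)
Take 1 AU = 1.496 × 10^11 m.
rₚ = 2.831 AU = 4.23518 × 10^11 m
rₐ = 19.69 AU = 2.94562 × 10^12 m
rₐ − rₚ = 2.52211 × 10^12 m
rₐ + rₚ = 3.36914 × 10^12 m
e = (rₐ − rₚ)/(rₐ + rₚ) = 0.74859

Final answer: e = 0.7486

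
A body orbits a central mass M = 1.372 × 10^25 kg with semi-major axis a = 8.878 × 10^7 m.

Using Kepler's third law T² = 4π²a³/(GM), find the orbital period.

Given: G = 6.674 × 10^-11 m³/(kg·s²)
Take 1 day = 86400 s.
M = 1.372 × 10^25 kg
GM = G × M = 6.674 × 10^-11 × 1.372 × 10^25 = 9.15673 × 10^14 m³/s²
a = 8.878 × 10^7 m
a³ = 6.99754 × 10^23 m³
T = 2π √(a³/GM) = 2π √((6.99754 × 10^23) / (9.15673 × 10^14)) = 2π × 27644.1 s
T = 173693 s ≈ 2.01 days

Final answer: 2.01 days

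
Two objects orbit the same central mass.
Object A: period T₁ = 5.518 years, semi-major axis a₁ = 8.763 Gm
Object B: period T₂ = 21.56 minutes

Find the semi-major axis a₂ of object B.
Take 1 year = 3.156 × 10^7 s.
T₁ = 5.518 years = 1.74148 × 10^8 s
T₂ = 21.56 minutes = 1293.6 s
a₁ = 8.763 Gm = 8.763 × 10^9 m
Kepler's third law: (T₂/T₁)² = (a₂/a₁)³  ⇒  a₂ = a₁ (T₂/T₁)^(2/3)
T₂/T₁ = 7.42816 × 10^-6
(T₂/T₁)^(2/3) = 0.000380704
a₂ = 8.763 × 10^9 m × 0.000380704 = 3.33611 × 10^6 m ≈ 3.336 Mm

Final answer: a₂ = 3.336 Mm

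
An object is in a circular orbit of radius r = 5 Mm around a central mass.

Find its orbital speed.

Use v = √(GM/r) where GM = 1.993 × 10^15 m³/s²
r = 5 Mm = 5 × 10^6 m
GM = 1.993 × 10^15 m³/s²
GM/r = (1.993 × 10^15) / (5 × 10^6) = 3.986 × 10^8 m²/s²
v = √(GM/r) = 19965 m/s ≈ 19.96 km/s

Final answer: 19.96 km/s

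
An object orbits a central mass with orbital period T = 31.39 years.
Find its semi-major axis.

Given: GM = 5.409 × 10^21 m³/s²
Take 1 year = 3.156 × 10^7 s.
T = 31.39 years = 9.90668 × 10^8 s
GM = 5.409 × 10^21 m³/s²
Kepler's third law: a³ = GM T² / (4π²)
T² = 9.81424 × 10^17 s²
a³ = (5.409 × 10^21) × (9.81424 × 10^17) / (4π²) = 1.34466 × 10^38 m³
a = (a³)^(1/3) = 5.12316 × 10^12 m ≈ 5.123 Tm

Final answer: 5.123 Tm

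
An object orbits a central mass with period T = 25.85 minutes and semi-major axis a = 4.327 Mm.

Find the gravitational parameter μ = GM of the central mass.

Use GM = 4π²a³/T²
T = 25.85 minutes = 1551 s
a = 4.327 Mm = 4.327 × 10^6 m
a³ = 8.10141 × 10^19 m³
T² = 2.4056 × 10^6 s²
GM = 4π² × (8.10141 × 10^19) / (2.4056 × 10^6) = 1.32953 × 10^15 m³/s²
GM ≈ 1.33 × 10^15 m³/s²

Final answer: GM = 1.33 × 10^15 m³/s²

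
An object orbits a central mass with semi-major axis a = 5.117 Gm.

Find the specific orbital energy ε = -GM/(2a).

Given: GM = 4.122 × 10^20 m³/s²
a = 5.117 Gm = 5.117 × 10^9 m
GM = 4.122 × 10^20 m³/s²
2a = 1.0234 × 10^10 m
ε = −GM/(2a) = -4.02775 × 10^10 J/kg ≈ -40.28 GJ/kg

Final answer: -40.28 GJ/kg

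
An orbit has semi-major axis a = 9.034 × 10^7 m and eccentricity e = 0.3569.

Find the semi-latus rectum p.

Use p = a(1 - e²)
a = 9.034 × 10^7 m
e = 0.3569,  e² = 0.127378,  1 − e² = 0.872622
p = a(1 − e²) = 9.034 × 10^7 m × 0.872622 = 7.88327 × 10^7 m ≈ 7.883 × 10^7 m

Final answer: p = 7.883 × 10^7 m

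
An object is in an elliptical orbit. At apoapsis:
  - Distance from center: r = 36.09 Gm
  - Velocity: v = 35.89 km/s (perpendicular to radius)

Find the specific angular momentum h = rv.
r = 36.09 Gm = 3.609 × 10^10 m
v = 35.89 km/s = 35890 m/s
h = rv = 3.609 × 10^10 × 35890 = 1.29527 × 10^15 m²/s ≈ 1.295 × 10^15 m²/s

Final answer: h = 1.295 × 10^15 m²/s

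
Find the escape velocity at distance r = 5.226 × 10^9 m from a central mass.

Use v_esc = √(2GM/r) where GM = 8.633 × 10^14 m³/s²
r = 5.226 × 10^9 m
GM = 8.633 × 10^14 m³/s²
2GM/r = 2 × (8.633 × 10^14) / (5.226 × 10^9) = 330387 m²/s²
v_esc = √(2GM/r) = 574.793 m/s ≈ 574.8 m/s

Final answer: 574.8 m/s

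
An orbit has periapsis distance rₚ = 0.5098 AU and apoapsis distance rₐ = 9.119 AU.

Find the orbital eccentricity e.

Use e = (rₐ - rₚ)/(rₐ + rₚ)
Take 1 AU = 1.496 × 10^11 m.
rₚ = 0.5098 AU = 7.62661 × 10^10 m
rₐ = 9.119 AU = 1.3642 × 10^12 m
rₐ − rₚ = 1.28794 × 10^12 m
rₐ + rₚ = 1.44047 × 10^12 m
e = (rₐ − rₚ)/(rₐ + rₚ) = 0.894109

Final answer: e = 0.8941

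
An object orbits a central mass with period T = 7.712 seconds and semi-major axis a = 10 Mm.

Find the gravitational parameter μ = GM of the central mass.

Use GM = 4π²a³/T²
T = 7.712 seconds
a = 10 Mm = 1 × 10^7 m
a³ = 1 × 10^21 m³
T² = 59.4749 s²
GM = 4π² × (1 × 10^21) / 59.4749 = 6.63782 × 10^20 m³/s²
GM ≈ 6.638 × 10^20 m³/s²

Final answer: GM = 6.638 × 10^20 m³/s²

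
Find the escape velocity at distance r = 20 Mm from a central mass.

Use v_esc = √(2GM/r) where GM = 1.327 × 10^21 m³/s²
r = 20 Mm = 2 × 10^7 m
GM = 1.327 × 10^21 m³/s²
2GM/r = 2 × (1.327 × 10^21) / (2 × 10^7) = 1.327 × 10^14 m²/s²
v_esc = √(2GM/r) = 1.15195 × 10^7 m/s ≈ 1.152 × 10^4 km/s

Final answer: 1.152 × 10^4 km/s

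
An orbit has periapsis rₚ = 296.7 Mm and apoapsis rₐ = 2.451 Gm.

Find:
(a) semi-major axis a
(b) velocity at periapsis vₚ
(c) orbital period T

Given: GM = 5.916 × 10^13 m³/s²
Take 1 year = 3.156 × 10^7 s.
rₚ = 296.7 Mm = 2.967 × 10^8 m
rₐ = 2.451 Gm = 2.451 × 10^9 m
GM = 5.916 × 10^13 m³/s²
a = (rₚ + rₐ)/2 = 1.37385 × 10^9 m
e = (rₐ − rₚ)/(rₐ + rₚ) = (2.1543 × 10^9) / (2.7477 × 10^9) = 0.784038
(a) a = 1.37385 × 10^9 m ≈ 1.374 Gm
(b) vₚ² = GM (2/rₚ − 1/a) = 5.916 × 10^13 × (6.74082 × 10^-9 − 7.27882 × 10^-10) = 355725 m²/s²;  vₚ = 596.427 m/s ≈ 596.4 m/s
(c) a³ = 2.59309 × 10^27 m³;  T = 2π √(a³/GM) = 2π × 6.62056 × 10^6 s = 4.15982 × 10^7 s ≈ 1.318 years

Final answer:
(a) semi-major axis a = 1.374 Gm
(b) velocity at periapsis vₚ = 596.4 m/s
(c) orbital period T = 1.318 years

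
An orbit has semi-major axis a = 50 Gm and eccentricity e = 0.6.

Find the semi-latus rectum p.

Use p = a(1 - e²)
a = 50 Gm = 5 × 10^10 m
e = 0.6,  e² = 0.36,  1 − e² = 0.64
p = a(1 − e²) = 5 × 10^10 m × 0.64 = 3.2 × 10^10 m ≈ 32 Gm

Final answer: p = 32 Gm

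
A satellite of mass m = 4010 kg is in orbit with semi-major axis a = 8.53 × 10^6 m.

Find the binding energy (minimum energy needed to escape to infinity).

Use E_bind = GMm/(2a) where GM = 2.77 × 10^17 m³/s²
a = 8.53 × 10^6 m
GM = 2.77 × 10^17 m³/s²
m = 4010 kg
GMm = 2.77 × 10^17 × 4010 = 1.11077 × 10^21 m³·kg/s²
2a = 1.706 × 10^7 m
E_bind = GMm/(2a) = 6.51096 × 10^13 J ≈ 65.11 TJ

Final answer: 65.11 TJ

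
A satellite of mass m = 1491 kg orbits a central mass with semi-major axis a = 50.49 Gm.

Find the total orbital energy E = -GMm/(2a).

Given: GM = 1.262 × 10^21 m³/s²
a = 50.49 Gm = 5.049 × 10^10 m
GM = 1.262 × 10^21 m³/s²
2a = 1.0098 × 10^11 m
GMm = 1.262 × 10^21 × 1491 = 1.88164 × 10^24 m³·kg/s²
E = −GMm/(2a) = -1.86338 × 10^13 J ≈ -18.63 TJ

Final answer: -18.63 TJ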